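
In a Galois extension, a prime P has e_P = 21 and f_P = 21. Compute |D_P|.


|D_P| = e * f
= 21 * 21
= 441

441


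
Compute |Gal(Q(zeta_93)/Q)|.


|Gal(Q(zeta_93)/Q)| = phi(93)
= 60

60


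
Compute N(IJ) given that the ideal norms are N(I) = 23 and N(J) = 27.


N(IJ) = N(I) * N(J)
= 23 * 27
= 621

621


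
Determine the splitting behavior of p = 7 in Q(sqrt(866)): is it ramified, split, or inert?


K = Q(sqrt(866)). Since d mod 4 = 2, disc(K) = 3464.
Check p | disc: 3464 mod 7 = 6.
p does not divide disc. Compute Legendre symbol (d/p):
5^((7-1)/2) mod 7 = -1
(d/p) = -1, so p is inert: (p) stays prime with e=1, f=2, g=1.
Therefore p is inert.

inert


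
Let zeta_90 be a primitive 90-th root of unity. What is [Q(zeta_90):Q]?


The degree equals Euler's totient phi(90).
90 = 2 * 3^2 * 5
phi(90) = 24

24


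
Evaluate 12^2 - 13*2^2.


x^2 - d*y^2
= 12^2 - 13*2^2
= 144 - 52
= 92

92


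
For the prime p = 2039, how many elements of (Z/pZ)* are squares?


For prime p, the number of non-zero quadratic residues is (p-1)/2.
= (2039-1)/2
= 1019

1019


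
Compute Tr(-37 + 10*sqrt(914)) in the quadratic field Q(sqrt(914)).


Tr(a + b*sqrt(d)) = (a + b*sqrt(d)) + (a - b*sqrt(d)) = 2a
= 2 * (-37)
= -74

-74


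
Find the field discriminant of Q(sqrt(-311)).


For K = Q(sqrt(d)) with d squarefree: disc(K) = d if d = 1 mod 4, and disc(K) = 4d if d = 2 or 3 mod 4.
Here d = -311, and d mod 4 = 1.
d = 1 mod 4 (O_K = Z[(1+sqrt(d))/2]), so disc(K) = d = -311

-311


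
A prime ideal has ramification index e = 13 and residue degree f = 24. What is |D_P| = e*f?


|D_P| = e * f
= 13 * 24
= 312

312


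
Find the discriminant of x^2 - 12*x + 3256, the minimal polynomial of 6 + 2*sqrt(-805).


The element 6 + 2*sqrt(-805) has minimal polynomial:
x^2 - 12*x + 3256
Discriminant = (-12)^2 - 4*(3256)
= 144 - 13024
= -12880

-12880


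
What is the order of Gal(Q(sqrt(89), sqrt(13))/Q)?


The 2 square roots of distinct primes are multiplicatively independent over Q,
so [K:Q] = 2^2 and Gal(K/Q) is isomorphic to (Z/2Z)^2.
|Gal| = 2^2 = 4

4


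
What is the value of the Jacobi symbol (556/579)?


Compute (556/579) via quadratic reciprocity:
  pull out 2: (2/579) = -1  (since 579 mod 8 = 3)
  pull out 2: (2/579) = -1  (since 579 mod 8 = 3)
  reciprocity: (139/579) -> -(579/139)
  reduce: (23/139)
  reciprocity: (23/139) -> -(139/23)
  reduce: (1/23)
  (1/23) = 1
Product of signs = 1

1


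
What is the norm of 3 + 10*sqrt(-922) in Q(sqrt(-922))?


N(a + b*sqrt(d)) = a^2 - d*b^2
= (3)^2 - (-922)*(10)^2
= 9 + 92200
= 92209

92209


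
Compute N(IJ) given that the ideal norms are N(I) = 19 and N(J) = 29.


N(IJ) = N(I) * N(J)
= 19 * 29
= 551

551


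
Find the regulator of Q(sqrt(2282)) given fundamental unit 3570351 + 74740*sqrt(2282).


epsilon = 3570351 + 74740*sqrt(2282)
= 7.1407e+06
R = ln(7.1407e+06)
= 15.7813

15.7813


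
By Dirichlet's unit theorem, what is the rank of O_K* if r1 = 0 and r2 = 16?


By Dirichlet's unit theorem:
rank = r1 + r2 - 1
= 0 + 16 - 1
= 15

15


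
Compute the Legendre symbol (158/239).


p = 239 is prime, so compute (158/239) with the reciprocity algorithm (Jacobi-symbol steps: pull out 2s via (2/n), flip via reciprocity, reduce):
  pull out 2: (2/239) = +1  (since 239 mod 8 = 7)
  reciprocity: (79/239) -> -(239/79)
  reduce: (2/79)
  pull out 2: (2/79) = +1  (since 79 mod 8 = 7)
  (1/79) = 1
Product of signs = -1
(158/239) = -1

-1


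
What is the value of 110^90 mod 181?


p = 181 is prime and the exponent is (p-1)/2 = 90, so by Euler's criterion 110^90 = (110/181) = +1 or -1 mod 181.
Compute by square-and-multiply:
  90 = 64 + 16 + 8 + 2 (binary 1011010)
  Repeated squaring mod 181: 110^1 = 110, 110^2 = 154, 110^4 = 5, 110^8 = 25, 110^16 = 82, 110^32 = 27, 110^64 = 5
  110^90 = 110^64 * 110^16 * 110^8 * 110^2 = 5 * 82 * 25 * 154 mod 181
    5 * 82 = 410 = 48 mod 181
    48 * 25 = 1200 = 114 mod 181
    114 * 154 = 17556 = 180 mod 181
  110^90 = 180 mod 181
Result 180 = p - 1 = -1 mod 181: 110 is a quadratic non-residue mod 181. As a residue in [0, p-1] the value is 180.
110^90 mod 181 = 180

180


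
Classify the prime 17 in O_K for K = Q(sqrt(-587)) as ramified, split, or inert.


K = Q(sqrt(-587)). Since d mod 4 = 1, disc(K) = -587.
Check p | disc: -587 mod 17 = 8.
p does not divide disc. Compute Legendre symbol (d/p):
8^((17-1)/2) mod 17 = 1
(d/p) = 1, so p splits: (p) = P*P' with e=1, f=1, g=2.
Therefore p is split.

split


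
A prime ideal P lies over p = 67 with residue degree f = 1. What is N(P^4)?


N(P^a) = p^(a*f)
= 67^(4*1)
= 67^4
= 20151121

20151121


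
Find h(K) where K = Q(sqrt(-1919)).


K = Q(sqrt(-1919)). d mod 4 = 1, so D = disc(K) = d = -1919
h(K) equals the number of primitive reduced positive-definite forms (a, b, c) = a*x^2 + b*x*y + c*y^2 with b^2 - 4ac = D,
where reduced means |b| <= a <= c, with b >= 0 whenever |b| = a or a = c, and primitive means gcd(a, b, c) = 1.
Reduced forces 3a^2 <= |D| = 1919, so 1 <= a <= 25; b must have the parity of D, and c = (b^2 - D)/(4a) must be an integer >= a.
Enumerate a = 1..25, b in [-a, a]:
  a=1: (1, 1, 480)  [1]
  a=2: (2, -1, 240), (2, 1, 240)  [2]
  a=3: (3, -1, 160), (3, 1, 160)  [2]
  a=4: (4, -1, 120), (4, 1, 120)  [2]
  a=5: (5, -1, 96), (5, 1, 96)  [2]
  a=6: (6, -5, 81), (6, -1, 80), (6, 1, 80), (6, 5, 81)  [4]
  a=7: none
  a=8: (8, -1, 60), (8, 1, 60)  [2]
  a=9: (9, -5, 54), (9, 5, 54)  [2]
  a=10: (10, -9, 50), (10, -1, 48), (10, 1, 48), (10, 9, 50)  [4]
  a=11: none
  a=12: (12, -7, 41), (12, -1, 40), (12, 1, 40), (12, 7, 41)  [4]
  a=13..14: none
  a=15: (15, -11, 34), (15, -1, 32), (15, 1, 32), (15, 11, 34)  [4]
  a=16: (16, -1, 30), (16, 1, 30)  [2]
  a=17: (17, -11, 30), (17, 11, 30)  [2]
  a=18: (18, -13, 29), (18, -5, 27), (18, 5, 27), (18, 13, 29)  [4]
  a=19: (19, 19, 30)  [1]
  a=20: (20, -9, 25), (20, -1, 24), (20, 1, 24), (20, 9, 25)  [4]
  a=21..22: none
  a=23: (23, -17, 24), (23, 17, 24)  [2]
  a=24..25: none
Total reduced forms: 1 + 2 + 2 + 2 + 2 + 4 + 2 + 2 + 4 + 4 + 4 + 2 + 2 + 4 + 1 + 4 + 2 = 44
h = 44

44


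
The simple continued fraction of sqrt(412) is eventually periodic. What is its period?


Run the CF algorithm for sqrt(412).
a_0 = floor(sqrt(412)) = 20; set m_0=0, q_0=1.
Recurrence: m' = q*a - m,  q' = (d - m'^2)/q,  a' = floor((a_0 + m')/q').
  step 1: m=20, q=12, a=3
  step 2: m=16, q=13, a=2
  step 3: m=10, q=24, a=1
  step 4: m=14, q=9, a=3
  step 5: m=13, q=27, a=1
  step 6: m=14, q=8, a=4
  step 7: m=18, q=11, a=3
  step 8: m=15, q=17, a=2
  step 9: m=19, q=3, a=13
  step 10: m=20, q=4, a=10
  step 11: m=20, q=3, a=13
  step 12: m=19, q=17, a=2
  step 13: m=15, q=11, a=3
  step 14: m=18, q=8, a=4
  step 15: m=14, q=27, a=1
  step 16: m=13, q=9, a=3
  step 17: m=14, q=24, a=1
  step 18: m=10, q=13, a=2
  step 19: m=16, q=12, a=3
  step 20: m=20, q=1, a=40
a_20 = 2*a_0 = 40, so the period closes here.
sqrt(412) = [20; 3, 2, 1, 3, 1, 4, 3, 2, 13, 10, 13, 2, 3, 4, 1, 3, 1, 2, 3, 40]
Period length = 20

20


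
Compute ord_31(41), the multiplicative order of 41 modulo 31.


We want ord_31(41), the smallest k >= 1 with 41^k = 1 mod 31.
n = 31 = 31, phi(31) = 30; the order divides phi(n).
Divisors of 30: 1, 2, 3, 5, 6, 10, 15, 30
Repeated squaring mod 31: 41^1 = 10, 41^2 = 7, 41^4 = 18, 41^8 = 14, 41^16 = 10
Test divisors in increasing order:
  k=1: 41^1 = 10 mod 31
  k=2: 41^2 = 7 mod 31
  k=3: 41^3 = 7 * 10 = 8 mod 31
  k=5: 41^5 = 18 * 10 = 25 mod 31
  k=6: 41^6 = 18 * 7 = 2 mod 31
  k=10: 41^10 = 14 * 7 = 5 mod 31
  k=15: 41^15 = 14 * 18 * 7 * 10 = 1 mod 31  <- first divisor giving 1
Order = 15

15


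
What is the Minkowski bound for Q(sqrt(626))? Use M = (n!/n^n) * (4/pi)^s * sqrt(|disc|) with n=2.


d = 626, d mod 4 = 2, so disc(K) = 4d = 2504; |disc(K)| = 2504
Real quadratic field, so n = 2, s = r2 = 0, r1 = 2
M = (n!/n^n) * (4/pi)^s * sqrt(|disc(K)|) = (2!/2^2) * (4/pi)^0 * sqrt(2504)
= 0.5 * 1.000000 * 50.039984
= 25.0200

25.0200


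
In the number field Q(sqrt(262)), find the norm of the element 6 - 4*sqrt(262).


N(a + b*sqrt(d)) = a^2 - d*b^2
= (6)^2 - (262)*(-4)^2
= 36 - 4192
= -4156

-4156


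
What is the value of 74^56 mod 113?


p = 113 is prime and the exponent is (p-1)/2 = 56, so by Euler's criterion 74^56 = (74/113) = +1 or -1 mod 113.
Compute by square-and-multiply:
  56 = 32 + 16 + 8 (binary 111000)
  Repeated squaring mod 113: 74^1 = 74, 74^2 = 52, 74^4 = 105, 74^8 = 64, 74^16 = 28, 74^32 = 106
  74^56 = 74^32 * 74^16 * 74^8 = 106 * 28 * 64 mod 113
    106 * 28 = 2968 = 30 mod 113
    30 * 64 = 1920 = 112 mod 113
  74^56 = 112 mod 113
Result 112 = p - 1 = -1 mod 113: 74 is a quadratic non-residue mod 113. As a residue in [0, p-1] the value is 112.
74^56 mod 113 = 112

112


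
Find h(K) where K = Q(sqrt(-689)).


K = Q(sqrt(-689)). d mod 4 = 3, so D = disc(K) = 4d = -2756
h(K) equals the number of primitive reduced positive-definite forms (a, b, c) = a*x^2 + b*x*y + c*y^2 with b^2 - 4ac = D,
where reduced means |b| <= a <= c, with b >= 0 whenever |b| = a or a = c, and primitive means gcd(a, b, c) = 1.
Reduced forces 3a^2 <= |D| = 2756, so 1 <= a <= 30; b must have the parity of D, and c = (b^2 - D)/(4a) must be an integer >= a.
Enumerate a = 1..30, b in [-a, a]:
  a=1: (1, 0, 689)  [1]
  a=2: (2, 2, 345)  [1]
  a=3: (3, -2, 230), (3, 2, 230)  [2]
  a=4: none
  a=5: (5, -2, 138), (5, 2, 138)  [2]
  a=6: (6, -2, 115), (6, 2, 115)  [2]
  a=7: (7, -4, 99), (7, 4, 99)  [2]
  a=8: none
  a=9: (9, -4, 77), (9, 4, 77)  [2]
  a=10: (10, -2, 69), (10, 2, 69)  [2]
  a=11: (11, -4, 63), (11, 4, 63)  [2]
  a=12: none
  a=13: (13, 0, 53)  [1]
  a=14: (14, -10, 51), (14, 10, 51)  [2]
  a=15: (15, -8, 47), (15, -2, 46), (15, 2, 46), (15, 8, 47)  [4]
  a=16: none
  a=17: (17, -10, 42), (17, 10, 42)  [2]
  a=18: (18, -14, 41), (18, 14, 41)  [2]
  a=19..20: none
  a=21: (21, -10, 34), (21, -4, 33), (21, 4, 33), (21, 10, 34)  [4]
  a=22: (22, -18, 35), (22, 18, 35)  [2]
  a=23: (23, -2, 30), (23, 2, 30)  [2]
  a=24: none
  a=25: (25, -12, 29), (25, 12, 29)  [2]
  a=26: (26, 26, 33)  [1]
  a=27: (27, -22, 30), (27, 22, 30)  [2]
  a=28..30: none
Total reduced forms: 1 + 1 + 2 + 2 + 2 + 2 + 2 + 2 + 2 + 1 + 2 + 4 + 2 + 2 + 4 + 2 + 2 + 2 + 1 + 2 = 40
h = 40

40


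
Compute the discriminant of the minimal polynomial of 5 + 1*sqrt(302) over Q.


The element 5 + 1*sqrt(302) has minimal polynomial:
x^2 - 10*x - 277
Discriminant = (-10)^2 - 4*(-277)
= 100 + 1108
= 1208

1208


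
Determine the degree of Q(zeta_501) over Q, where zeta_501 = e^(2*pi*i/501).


The degree equals Euler's totient phi(501).
501 = 3 * 167
phi(501) = 332

332


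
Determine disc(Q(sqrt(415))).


For K = Q(sqrt(d)) with d squarefree: disc(K) = d if d = 1 mod 4, and disc(K) = 4d if d = 2 or 3 mod 4.
Here d = 415, and d mod 4 = 3.
d = 3 mod 4, not 1 (O_K = Z[sqrt(d)]), so disc(K) = 4d = 4 * (415) = 1660

1660


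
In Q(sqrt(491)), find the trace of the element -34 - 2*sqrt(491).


Tr(a + b*sqrt(d)) = (a + b*sqrt(d)) + (a - b*sqrt(d)) = 2a
= 2 * (-34)
= -68

-68


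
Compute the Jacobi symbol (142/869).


Compute (142/869) via quadratic reciprocity:
  pull out 2: (2/869) = -1  (since 869 mod 8 = 5)
  reciprocity: (71/869) -> +(869/71)
  reduce: (17/71)
  reciprocity: (17/71) -> +(71/17)
  reduce: (3/17)
  reciprocity: (3/17) -> +(17/3)
  reduce: (2/3)
  pull out 2: (2/3) = -1  (since 3 mod 8 = 3)
  (1/3) = 1
Product of signs = 1

1


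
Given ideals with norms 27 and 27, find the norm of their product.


N(IJ) = N(I) * N(J)
= 27 * 27
= 729

729


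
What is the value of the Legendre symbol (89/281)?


p = 281 is prime, so compute (89/281) with the reciprocity algorithm (Jacobi-symbol steps: pull out 2s via (2/n), flip via reciprocity, reduce):
  reciprocity: (89/281) -> +(281/89)
  reduce: (14/89)
  pull out 2: (2/89) = +1  (since 89 mod 8 = 1)
  reciprocity: (7/89) -> +(89/7)
  reduce: (5/7)
  reciprocity: (5/7) -> +(7/5)
  reduce: (2/5)
  pull out 2: (2/5) = -1  (since 5 mod 8 = 5)
  (1/5) = 1
Product of signs = -1
(89/281) = -1

-1


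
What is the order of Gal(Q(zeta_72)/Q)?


|Gal(Q(zeta_72)/Q)| = phi(72)
= 24

24


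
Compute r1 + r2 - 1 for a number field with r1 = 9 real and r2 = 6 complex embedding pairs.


By Dirichlet's unit theorem:
rank = r1 + r2 - 1
= 9 + 6 - 1
= 14

14


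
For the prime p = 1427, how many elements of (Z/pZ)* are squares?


For prime p, the number of non-zero quadratic residues is (p-1)/2.
= (1427-1)/2
= 713

713


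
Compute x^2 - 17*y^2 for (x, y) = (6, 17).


x^2 - d*y^2
= 6^2 - 17*17^2
= 36 - 4913
= -4877

-4877


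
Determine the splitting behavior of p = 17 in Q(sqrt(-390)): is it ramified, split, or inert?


K = Q(sqrt(-390)). Since d mod 4 = 2, disc(K) = -1560.
Check p | disc: -1560 mod 17 = 4.
p does not divide disc. Compute Legendre symbol (d/p):
1^((17-1)/2) mod 17 = 1
(d/p) = 1, so p splits: (p) = P*P' with e=1, f=1, g=2.
Therefore p is split.

split


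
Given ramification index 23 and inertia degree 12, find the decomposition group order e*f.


|D_P| = e * f
= 23 * 12
= 276

276


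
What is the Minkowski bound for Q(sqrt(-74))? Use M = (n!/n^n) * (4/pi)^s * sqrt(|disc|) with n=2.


d = -74, d mod 4 = 2, so disc(K) = 4d = -296; |disc(K)| = 296
Imaginary quadratic field, so n = 2, s = r2 = 1, r1 = 0
M = (n!/n^n) * (4/pi)^s * sqrt(|disc(K)|) = (2!/2^2) * (4/pi)^1 * sqrt(296)
= 0.5 * 1.273240 * 17.204651
= 10.9528

10.9528


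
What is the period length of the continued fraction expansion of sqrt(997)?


Run the CF algorithm for sqrt(997).
a_0 = floor(sqrt(997)) = 31; set m_0=0, q_0=1.
Recurrence: m' = q*a - m,  q' = (d - m'^2)/q,  a' = floor((a_0 + m')/q').
  step 1: m=31, q=36, a=1
  step 2: m=5, q=27, a=1
  step 3: m=22, q=19, a=2
  step 4: m=16, q=39, a=1
  step 5: m=23, q=12, a=4
  step 6: m=25, q=31, a=1
  step 7: m=6, q=31, a=1
  step 8: m=25, q=12, a=4
  step 9: m=23, q=39, a=1
  step 10: m=16, q=19, a=2
  step 11: m=22, q=27, a=1
  step 12: m=5, q=36, a=1
  step 13: m=31, q=1, a=62
a_13 = 2*a_0 = 62, so the period closes here.
sqrt(997) = [31; 1, 1, 2, 1, 4, 1, 1, 4, 1, 2, 1, 1, 62]
Period length = 13

13


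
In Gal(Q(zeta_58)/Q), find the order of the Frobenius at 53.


The Frobenius at p in Gal(Q(zeta_n)/Q) = (Z/nZ)* is the class of p, so its order is ord_58(53), the smallest k >= 1 with 53^k = 1 mod 58.
n = 58 = 2 * 29, phi(58) = 28; the order divides phi(n).
Divisors of 28: 1, 2, 4, 7, 14, 28
Repeated squaring mod 58: 53^1 = 53, 53^2 = 25, 53^4 = 45, 53^8 = 53, 53^16 = 25
Test divisors in increasing order:
  k=1: 53^1 = 53 mod 58
  k=2: 53^2 = 25 mod 58
  k=4: 53^4 = 45 mod 58
  k=7: 53^7 = 45 * 25 * 53 = 1 mod 58  <- first divisor giving 1
Order = 7

7


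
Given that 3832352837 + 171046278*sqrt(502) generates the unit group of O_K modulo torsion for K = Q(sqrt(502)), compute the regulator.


epsilon = 3832352837 + 171046278*sqrt(502)
= 7.6647e+09
R = ln(7.6647e+09)
= 22.7599

22.7599


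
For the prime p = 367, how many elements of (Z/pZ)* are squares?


For prime p, the number of non-zero quadratic residues is (p-1)/2.
= (367-1)/2
= 183

183


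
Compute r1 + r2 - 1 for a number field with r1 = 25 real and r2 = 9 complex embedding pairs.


By Dirichlet's unit theorem:
rank = r1 + r2 - 1
= 25 + 9 - 1
= 33

33


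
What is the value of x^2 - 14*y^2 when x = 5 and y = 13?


x^2 - d*y^2
= 5^2 - 14*13^2
= 25 - 2366
= -2341

-2341


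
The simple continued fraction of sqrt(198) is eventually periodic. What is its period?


Run the CF algorithm for sqrt(198).
a_0 = floor(sqrt(198)) = 14; set m_0=0, q_0=1.
Recurrence: m' = q*a - m,  q' = (d - m'^2)/q,  a' = floor((a_0 + m')/q').
  step 1: m=14, q=2, a=14
  step 2: m=14, q=1, a=28
a_2 = 2*a_0 = 28, so the period closes here.
sqrt(198) = [14; 14, 28]
Period length = 2

2


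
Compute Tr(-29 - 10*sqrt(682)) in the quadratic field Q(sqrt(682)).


Tr(a + b*sqrt(d)) = (a + b*sqrt(d)) + (a - b*sqrt(d)) = 2a
= 2 * (-29)
= -58

-58


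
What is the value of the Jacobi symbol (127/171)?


Compute (127/171) via quadratic reciprocity:
  reciprocity: (127/171) -> -(171/127)
  reduce: (44/127)
  pull out 2: (2/127) = +1  (since 127 mod 8 = 7)
  pull out 2: (2/127) = +1  (since 127 mod 8 = 7)
  reciprocity: (11/127) -> -(127/11)
  reduce: (6/11)
  pull out 2: (2/11) = -1  (since 11 mod 8 = 3)
  reciprocity: (3/11) -> -(11/3)
  reduce: (2/3)
  pull out 2: (2/3) = -1  (since 3 mod 8 = 3)
  (1/3) = 1
Product of signs = -1

-1


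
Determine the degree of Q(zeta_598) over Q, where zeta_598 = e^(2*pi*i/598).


The degree equals Euler's totient phi(598).
598 = 2 * 13 * 23
phi(598) = 264

264


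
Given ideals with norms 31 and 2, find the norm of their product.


N(IJ) = N(I) * N(J)
= 31 * 2
= 62

62


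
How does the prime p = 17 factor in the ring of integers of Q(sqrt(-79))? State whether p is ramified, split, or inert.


K = Q(sqrt(-79)). Since d mod 4 = 1, disc(K) = -79.
Check p | disc: -79 mod 17 = 6.
p does not divide disc. Compute Legendre symbol (d/p):
6^((17-1)/2) mod 17 = -1
(d/p) = -1, so p is inert: (p) stays prime with e=1, f=2, g=1.
Therefore p is inert.

inert


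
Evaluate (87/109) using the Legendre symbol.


p = 109 is prime, so compute (87/109) with the reciprocity algorithm (Jacobi-symbol steps: pull out 2s via (2/n), flip via reciprocity, reduce):
  reciprocity: (87/109) -> +(109/87)
  reduce: (22/87)
  pull out 2: (2/87) = +1  (since 87 mod 8 = 7)
  reciprocity: (11/87) -> -(87/11)
  reduce: (10/11)
  pull out 2: (2/11) = -1  (since 11 mod 8 = 3)
  reciprocity: (5/11) -> +(11/5)
  reduce: (1/5)
  (1/5) = 1
Product of signs = 1
(87/109) = 1

1


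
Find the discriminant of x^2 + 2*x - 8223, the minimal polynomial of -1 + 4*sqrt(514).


The element -1 + 4*sqrt(514) has minimal polynomial:
x^2 + 2*x - 8223
Discriminant = (2)^2 - 4*(-8223)
= 4 + 32892
= 32896

32896


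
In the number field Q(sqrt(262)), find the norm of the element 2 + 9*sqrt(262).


N(a + b*sqrt(d)) = a^2 - d*b^2
= (2)^2 - (262)*(9)^2
= 4 - 21222
= -21218

-21218


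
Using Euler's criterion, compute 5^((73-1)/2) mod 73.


p = 73 is prime and the exponent is (p-1)/2 = 36, so by Euler's criterion 5^36 = (5/73) = +1 or -1 mod 73.
Compute by square-and-multiply:
  36 = 32 + 4 (binary 100100)
  Repeated squaring mod 73: 5^1 = 5, 5^2 = 25, 5^4 = 41, 5^8 = 2, 5^16 = 4, 5^32 = 16
  5^36 = 5^32 * 5^4 = 16 * 41 mod 73
    16 * 41 = 656 = 72 mod 73
  5^36 = 72 mod 73
Result 72 = p - 1 = -1 mod 73: 5 is a quadratic non-residue mod 73. As a residue in [0, p-1] the value is 72.
5^36 mod 73 = 72

72


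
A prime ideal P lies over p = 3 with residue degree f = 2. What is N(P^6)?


N(P^a) = p^(a*f)
= 3^(6*2)
= 3^12
= 531441

531441


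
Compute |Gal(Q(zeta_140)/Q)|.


|Gal(Q(zeta_140)/Q)| = phi(140)
= 48

48


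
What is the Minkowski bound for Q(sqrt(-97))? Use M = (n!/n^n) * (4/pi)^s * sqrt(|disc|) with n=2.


d = -97, d mod 4 = 3, so disc(K) = 4d = -388; |disc(K)| = 388
Imaginary quadratic field, so n = 2, s = r2 = 1, r1 = 0
M = (n!/n^n) * (4/pi)^s * sqrt(|disc(K)|) = (2!/2^2) * (4/pi)^1 * sqrt(388)
= 0.5 * 1.273240 * 19.697716
= 12.5400

12.5400


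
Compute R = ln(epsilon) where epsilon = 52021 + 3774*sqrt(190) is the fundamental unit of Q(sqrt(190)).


epsilon = 52021 + 3774*sqrt(190)
= 104042.0000
R = ln(104042.0000)
= 11.5525

11.5525


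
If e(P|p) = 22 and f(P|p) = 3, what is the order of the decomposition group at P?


|D_P| = e * f
= 22 * 3
= 66

66


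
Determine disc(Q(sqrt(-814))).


For K = Q(sqrt(d)) with d squarefree: disc(K) = d if d = 1 mod 4, and disc(K) = 4d if d = 2 or 3 mod 4.
Here d = -814, and d mod 4 = 2.
d = 2 mod 4, not 1 (O_K = Z[sqrt(d)]), so disc(K) = 4d = 4 * (-814) = -3256

-3256


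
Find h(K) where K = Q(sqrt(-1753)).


K = Q(sqrt(-1753)). d mod 4 = 3, so D = disc(K) = 4d = -7012
h(K) equals the number of primitive reduced positive-definite forms (a, b, c) = a*x^2 + b*x*y + c*y^2 with b^2 - 4ac = D,
where reduced means |b| <= a <= c, with b >= 0 whenever |b| = a or a = c, and primitive means gcd(a, b, c) = 1.
Reduced forces 3a^2 <= |D| = 7012, so 1 <= a <= 48; b must have the parity of D, and c = (b^2 - D)/(4a) must be an integer >= a.
Enumerate a = 1..48, b in [-a, a]:
  a=1: (1, 0, 1753)  [1]
  a=2: (2, 2, 877)  [1]
  a=3..6: none
  a=7: (7, -4, 251), (7, 4, 251)  [2]
  a=8..13: none
  a=14: (14, -10, 127), (14, 10, 127)  [2]
  a=15..16: none
  a=17: (17, -14, 106), (17, 14, 106)  [2]
  a=18..22: none
  a=23: (23, -16, 79), (23, 16, 79)  [2]
  a=24..28: none
  a=29: (29, -8, 61), (29, 8, 61)  [2]
  a=30: none
  a=31: (31, -26, 62), (31, 26, 62)  [2]
  a=32..33: none
  a=34: (34, -14, 53), (34, 14, 53)  [2]
  a=35..40: none
  a=41: (41, -32, 49), (41, 32, 49)  [2]
  a=42: none
  a=43: (43, -30, 46), (43, 30, 46)  [2]
  a=44..48: none
Total reduced forms: 1 + 1 + 2 + 2 + 2 + 2 + 2 + 2 + 2 + 2 + 2 = 20
h = 20

20


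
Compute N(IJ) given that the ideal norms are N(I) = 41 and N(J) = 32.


N(IJ) = N(I) * N(J)
= 41 * 32
= 1312

1312


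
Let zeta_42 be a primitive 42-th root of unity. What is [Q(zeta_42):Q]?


The degree equals Euler's totient phi(42).
42 = 2 * 3 * 7
phi(42) = 12

12


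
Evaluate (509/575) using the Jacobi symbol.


Compute (509/575) via quadratic reciprocity:
  reciprocity: (509/575) -> +(575/509)
  reduce: (66/509)
  pull out 2: (2/509) = -1  (since 509 mod 8 = 5)
  reciprocity: (33/509) -> +(509/33)
  reduce: (14/33)
  pull out 2: (2/33) = +1  (since 33 mod 8 = 1)
  reciprocity: (7/33) -> +(33/7)
  reduce: (5/7)
  reciprocity: (5/7) -> +(7/5)
  reduce: (2/5)
  pull out 2: (2/5) = -1  (since 5 mod 8 = 5)
  (1/5) = 1
Product of signs = 1

1


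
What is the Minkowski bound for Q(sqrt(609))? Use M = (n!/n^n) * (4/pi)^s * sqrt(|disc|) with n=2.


d = 609, d mod 4 = 1, so disc(K) = d = 609; |disc(K)| = 609
Real quadratic field, so n = 2, s = r2 = 0, r1 = 2
M = (n!/n^n) * (4/pi)^s * sqrt(|disc(K)|) = (2!/2^2) * (4/pi)^0 * sqrt(609)
= 0.5 * 1.000000 * 24.677925
= 12.3390

12.3390


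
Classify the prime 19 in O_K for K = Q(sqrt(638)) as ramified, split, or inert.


K = Q(sqrt(638)). Since d mod 4 = 2, disc(K) = 2552.
Check p | disc: 2552 mod 19 = 6.
p does not divide disc. Compute Legendre symbol (d/p):
11^((19-1)/2) mod 19 = 1
(d/p) = 1, so p splits: (p) = P*P' with e=1, f=1, g=2.
Therefore p is split.

split


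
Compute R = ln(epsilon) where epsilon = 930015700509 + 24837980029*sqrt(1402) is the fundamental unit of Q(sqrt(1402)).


epsilon = 930015700509 + 24837980029*sqrt(1402)
= 1.8600e+12
R = ln(1.8600e+12)
= 28.2516

28.2516


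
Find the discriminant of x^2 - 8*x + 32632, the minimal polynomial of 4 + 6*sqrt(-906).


The element 4 + 6*sqrt(-906) has minimal polynomial:
x^2 - 8*x + 32632
Discriminant = (-8)^2 - 4*(32632)
= 64 - 130528
= -130464

-130464


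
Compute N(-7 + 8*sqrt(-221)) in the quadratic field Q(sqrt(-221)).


N(a + b*sqrt(d)) = a^2 - d*b^2
= (-7)^2 - (-221)*(8)^2
= 49 + 14144
= 14193

14193


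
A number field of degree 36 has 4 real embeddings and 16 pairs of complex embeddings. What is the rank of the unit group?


By Dirichlet's unit theorem:
rank = r1 + r2 - 1
= 4 + 16 - 1
= 19

19


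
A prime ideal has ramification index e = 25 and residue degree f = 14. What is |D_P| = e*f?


|D_P| = e * f
= 25 * 14
= 350

350


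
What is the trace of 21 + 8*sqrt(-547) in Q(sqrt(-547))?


Tr(a + b*sqrt(d)) = (a + b*sqrt(d)) + (a - b*sqrt(d)) = 2a
= 2 * (21)
= 42

42


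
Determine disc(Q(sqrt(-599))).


For K = Q(sqrt(d)) with d squarefree: disc(K) = d if d = 1 mod 4, and disc(K) = 4d if d = 2 or 3 mod 4.
Here d = -599, and d mod 4 = 1.
d = 1 mod 4 (O_K = Z[(1+sqrt(d))/2]), so disc(K) = d = -599

-599


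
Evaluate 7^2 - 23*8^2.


x^2 - d*y^2
= 7^2 - 23*8^2
= 49 - 1472
= -1423

-1423


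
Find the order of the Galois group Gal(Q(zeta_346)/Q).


|Gal(Q(zeta_346)/Q)| = phi(346)
= 172

172


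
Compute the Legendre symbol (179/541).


p = 541 is prime, so compute (179/541) with the reciprocity algorithm (Jacobi-symbol steps: pull out 2s via (2/n), flip via reciprocity, reduce):
  reciprocity: (179/541) -> +(541/179)
  reduce: (4/179)
  pull out 2: (2/179) = -1  (since 179 mod 8 = 3)
  pull out 2: (2/179) = -1  (since 179 mod 8 = 3)
  (1/179) = 1
Product of signs = 1
(179/541) = 1

1


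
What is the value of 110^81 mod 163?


p = 163 is prime and the exponent is (p-1)/2 = 81, so by Euler's criterion 110^81 = (110/163) = +1 or -1 mod 163.
Compute by square-and-multiply:
  81 = 64 + 16 + 1 (binary 1010001)
  Repeated squaring mod 163: 110^1 = 110, 110^2 = 38, 110^4 = 140, 110^8 = 40, 110^16 = 133, 110^32 = 85, 110^64 = 53
  110^81 = 110^64 * 110^16 * 110^1 = 53 * 133 * 110 mod 163
    53 * 133 = 7049 = 40 mod 163
    40 * 110 = 4400 = 162 mod 163
  110^81 = 162 mod 163
Result 162 = p - 1 = -1 mod 163: 110 is a quadratic non-residue mod 163. As a residue in [0, p-1] the value is 162.
110^81 mod 163 = 162

162


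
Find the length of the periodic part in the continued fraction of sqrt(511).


Run the CF algorithm for sqrt(511).
a_0 = floor(sqrt(511)) = 22; set m_0=0, q_0=1.
Recurrence: m' = q*a - m,  q' = (d - m'^2)/q,  a' = floor((a_0 + m')/q').
  step 1: m=22, q=27, a=1
  step 2: m=5, q=18, a=1
  step 3: m=13, q=19, a=1
  step 4: m=6, q=25, a=1
  step 5: m=19, q=6, a=6
  step 6: m=17, q=37, a=1
  step 7: m=20, q=3, a=14
  step 8: m=22, q=9, a=4
  step 9: m=14, q=35, a=1
  step 10: m=21, q=2, a=21
  step 11: m=21, q=35, a=1
  step 12: m=14, q=9, a=4
  step 13: m=22, q=3, a=14
  step 14: m=20, q=37, a=1
  step 15: m=17, q=6, a=6
  step 16: m=19, q=25, a=1
  step 17: m=6, q=19, a=1
  step 18: m=13, q=18, a=1
  step 19: m=5, q=27, a=1
  step 20: m=22, q=1, a=44
a_20 = 2*a_0 = 44, so the period closes here.
sqrt(511) = [22; 1, 1, 1, 1, 6, 1, 14, 4, 1, 21, 1, 4, 14, 1, 6, 1, 1, 1, 1, 44]
Period length = 20

20


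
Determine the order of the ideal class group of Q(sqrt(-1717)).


K = Q(sqrt(-1717)). d mod 4 = 3, so D = disc(K) = 4d = -6868
h(K) equals the number of primitive reduced positive-definite forms (a, b, c) = a*x^2 + b*x*y + c*y^2 with b^2 - 4ac = D,
where reduced means |b| <= a <= c, with b >= 0 whenever |b| = a or a = c, and primitive means gcd(a, b, c) = 1.
Reduced forces 3a^2 <= |D| = 6868, so 1 <= a <= 47; b must have the parity of D, and c = (b^2 - D)/(4a) must be an integer >= a.
Enumerate a = 1..47, b in [-a, a]:
  a=1: (1, 0, 1717)  [1]
  a=2: (2, 2, 859)  [1]
  a=3..12: none
  a=13: (13, -10, 134), (13, 10, 134)  [2]
  a=14..16: none
  a=17: (17, 0, 101)  [1]
  a=18..22: none
  a=23: (23, -20, 79), (23, 20, 79)  [2]
  a=24..25: none
  a=26: (26, -10, 67), (26, 10, 67)  [2]
  a=27..28: none
  a=29: (29, -18, 62), (29, 18, 62)  [2]
  a=30: none
  a=31: (31, -18, 58), (31, 18, 58)  [2]
  a=32..33: none
  a=34: (34, 34, 59)  [1]
  a=35..40: none
  a=41: (41, -26, 46), (41, 26, 46)  [2]
  a=42..47: none
Total reduced forms: 1 + 1 + 2 + 1 + 2 + 2 + 2 + 2 + 1 + 2 = 16
h = 16

16


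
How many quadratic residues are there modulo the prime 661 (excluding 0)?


For prime p, the number of non-zero quadratic residues is (p-1)/2.
= (661-1)/2
= 330

330


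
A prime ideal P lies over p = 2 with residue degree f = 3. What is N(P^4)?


N(P^a) = p^(a*f)
= 2^(4*3)
= 2^12
= 4096

4096


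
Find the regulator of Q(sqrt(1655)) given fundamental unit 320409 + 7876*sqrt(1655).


epsilon = 320409 + 7876*sqrt(1655)
= 640818.0000
R = ln(640818.0000)
= 13.3705

13.3705


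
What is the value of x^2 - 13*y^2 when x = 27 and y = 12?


x^2 - d*y^2
= 27^2 - 13*12^2
= 729 - 1872
= -1143

-1143


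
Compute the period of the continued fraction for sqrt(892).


Run the CF algorithm for sqrt(892).
a_0 = floor(sqrt(892)) = 29; set m_0=0, q_0=1.
Recurrence: m' = q*a - m,  q' = (d - m'^2)/q,  a' = floor((a_0 + m')/q').
  step 1: m=29, q=51, a=1
  step 2: m=22, q=8, a=6
  step 3: m=26, q=27, a=2
  step 4: m=28, q=4, a=14
  step 5: m=28, q=27, a=2
  step 6: m=26, q=8, a=6
  step 7: m=22, q=51, a=1
  step 8: m=29, q=1, a=58
a_8 = 2*a_0 = 58, so the period closes here.
sqrt(892) = [29; 1, 6, 2, 14, 2, 6, 1, 58]
Period length = 8

8


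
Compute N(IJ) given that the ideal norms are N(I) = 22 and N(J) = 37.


N(IJ) = N(I) * N(J)
= 22 * 37
= 814

814


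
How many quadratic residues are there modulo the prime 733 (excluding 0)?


For prime p, the number of non-zero quadratic residues is (p-1)/2.
= (733-1)/2
= 366

366


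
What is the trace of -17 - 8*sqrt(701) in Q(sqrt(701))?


Tr(a + b*sqrt(d)) = (a + b*sqrt(d)) + (a - b*sqrt(d)) = 2a
= 2 * (-17)
= -34

-34


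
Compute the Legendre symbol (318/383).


p = 383 is prime, so compute (318/383) with the reciprocity algorithm (Jacobi-symbol steps: pull out 2s via (2/n), flip via reciprocity, reduce):
  pull out 2: (2/383) = +1  (since 383 mod 8 = 7)
  reciprocity: (159/383) -> -(383/159)
  reduce: (65/159)
  reciprocity: (65/159) -> +(159/65)
  reduce: (29/65)
  reciprocity: (29/65) -> +(65/29)
  reduce: (7/29)
  reciprocity: (7/29) -> +(29/7)
  reduce: (1/7)
  (1/7) = 1
Product of signs = -1
(318/383) = -1

-1


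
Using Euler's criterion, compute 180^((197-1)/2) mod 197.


p = 197 is prime and the exponent is (p-1)/2 = 98, so by Euler's criterion 180^98 = (180/197) = +1 or -1 mod 197.
Compute by square-and-multiply:
  98 = 64 + 32 + 2 (binary 1100010)
  Repeated squaring mod 197: 180^1 = 180, 180^2 = 92, 180^4 = 190, 180^8 = 49, 180^16 = 37, 180^32 = 187, 180^64 = 100
  180^98 = 180^64 * 180^32 * 180^2 = 100 * 187 * 92 mod 197
    100 * 187 = 18700 = 182 mod 197
    182 * 92 = 16744 = 196 mod 197
  180^98 = 196 mod 197
Result 196 = p - 1 = -1 mod 197: 180 is a quadratic non-residue mod 197. As a residue in [0, p-1] the value is 196.
180^98 mod 197 = 196

196


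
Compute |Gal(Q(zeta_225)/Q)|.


|Gal(Q(zeta_225)/Q)| = phi(225)
= 120

120


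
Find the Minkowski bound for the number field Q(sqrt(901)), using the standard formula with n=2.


d = 901, d mod 4 = 1, so disc(K) = d = 901; |disc(K)| = 901
Real quadratic field, so n = 2, s = r2 = 0, r1 = 2
M = (n!/n^n) * (4/pi)^s * sqrt(|disc(K)|) = (2!/2^2) * (4/pi)^0 * sqrt(901)
= 0.5 * 1.000000 * 30.016662
= 15.0083

15.0083


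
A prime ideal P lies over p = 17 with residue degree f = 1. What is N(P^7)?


N(P^a) = p^(a*f)
= 17^(7*1)
= 17^7
= 410338673

410338673


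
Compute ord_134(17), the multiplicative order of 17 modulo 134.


We want ord_134(17), the smallest k >= 1 with 17^k = 1 mod 134.
n = 134 = 2 * 67, phi(134) = 66; the order divides phi(n).
Divisors of 66: 1, 2, 3, 6, 11, 22, 33, 66
Repeated squaring mod 134: 17^1 = 17, 17^2 = 21, 17^4 = 39, 17^8 = 47, 17^16 = 65, 17^32 = 71, 17^64 = 83
Test divisors in increasing order:
  k=1: 17^1 = 17 mod 134
  k=2: 17^2 = 21 mod 134
  k=3: 17^3 = 21 * 17 = 89 mod 134
  k=6: 17^6 = 39 * 21 = 15 mod 134
  k=11: 17^11 = 47 * 21 * 17 = 29 mod 134
  k=22: 17^22 = 65 * 39 * 21 = 37 mod 134
  k=33: 17^33 = 71 * 17 = 1 mod 134  <- first divisor giving 1
Order = 33

33


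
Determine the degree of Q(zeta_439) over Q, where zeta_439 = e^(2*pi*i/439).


The degree equals Euler's totient phi(439).
439 = 439
phi(439) = 438

438


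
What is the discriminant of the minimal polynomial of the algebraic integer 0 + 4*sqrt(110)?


The element 0 + 4*sqrt(110) has minimal polynomial:
x^2 + 0*x - 1760
Discriminant = (0)^2 - 4*(-1760)
= 0 + 7040
= 7040

7040


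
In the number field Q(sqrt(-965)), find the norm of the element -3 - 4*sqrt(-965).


N(a + b*sqrt(d)) = a^2 - d*b^2
= (-3)^2 - (-965)*(-4)^2
= 9 + 15440
= 15449

15449


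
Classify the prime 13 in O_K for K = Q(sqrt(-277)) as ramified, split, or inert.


K = Q(sqrt(-277)). Since d mod 4 = 3, disc(K) = -1108.
Check p | disc: -1108 mod 13 = 10.
p does not divide disc. Compute Legendre symbol (d/p):
9^((13-1)/2) mod 13 = 1
(d/p) = 1, so p splits: (p) = P*P' with e=1, f=1, g=2.
Therefore p is split.

split


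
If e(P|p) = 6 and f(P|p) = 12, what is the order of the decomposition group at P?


|D_P| = e * f
= 6 * 12
= 72

72


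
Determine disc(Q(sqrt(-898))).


For K = Q(sqrt(d)) with d squarefree: disc(K) = d if d = 1 mod 4, and disc(K) = 4d if d = 2 or 3 mod 4.
Here d = -898, and d mod 4 = 2.
d = 2 mod 4, not 1 (O_K = Z[sqrt(d)]), so disc(K) = 4d = 4 * (-898) = -3592

-3592


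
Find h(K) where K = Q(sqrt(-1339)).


K = Q(sqrt(-1339)). d mod 4 = 1, so D = disc(K) = d = -1339
h(K) equals the number of primitive reduced positive-definite forms (a, b, c) = a*x^2 + b*x*y + c*y^2 with b^2 - 4ac = D,
where reduced means |b| <= a <= c, with b >= 0 whenever |b| = a or a = c, and primitive means gcd(a, b, c) = 1.
Reduced forces 3a^2 <= |D| = 1339, so 1 <= a <= 21; b must have the parity of D, and c = (b^2 - D)/(4a) must be an integer >= a.
Enumerate a = 1..21, b in [-a, a]:
  a=1: (1, 1, 335)  [1]
  a=2..4: none
  a=5: (5, -1, 67), (5, 1, 67)  [2]
  a=6..10: none
  a=11: (11, -5, 31), (11, 5, 31)  [2]
  a=12: none
  a=13: (13, 13, 29)  [1]
  a=14..16: none
  a=17: (17, -15, 23), (17, 15, 23)  [2]
  a=18..21: none
Total reduced forms: 1 + 2 + 2 + 1 + 2 = 8
h = 8

8


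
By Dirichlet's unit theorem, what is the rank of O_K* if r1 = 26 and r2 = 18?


By Dirichlet's unit theorem:
rank = r1 + r2 - 1
= 26 + 18 - 1
= 43

43


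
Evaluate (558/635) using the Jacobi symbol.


Compute (558/635) via quadratic reciprocity:
  pull out 2: (2/635) = -1  (since 635 mod 8 = 3)
  reciprocity: (279/635) -> -(635/279)
  reduce: (77/279)
  reciprocity: (77/279) -> +(279/77)
  reduce: (48/77)
  pull out 2: (2/77) = -1  (since 77 mod 8 = 5)
  pull out 2: (2/77) = -1  (since 77 mod 8 = 5)
  pull out 2: (2/77) = -1  (since 77 mod 8 = 5)
  pull out 2: (2/77) = -1  (since 77 mod 8 = 5)
  reciprocity: (3/77) -> +(77/3)
  reduce: (2/3)
  pull out 2: (2/3) = -1  (since 3 mod 8 = 3)
  (1/3) = 1
Product of signs = -1

-1


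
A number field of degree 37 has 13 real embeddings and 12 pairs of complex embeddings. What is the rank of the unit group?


By Dirichlet's unit theorem:
rank = r1 + r2 - 1
= 13 + 12 - 1
= 24

24


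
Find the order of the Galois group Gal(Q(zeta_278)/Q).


|Gal(Q(zeta_278)/Q)| = phi(278)
= 138

138


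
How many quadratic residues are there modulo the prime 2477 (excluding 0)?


For prime p, the number of non-zero quadratic residues is (p-1)/2.
= (2477-1)/2
= 1238

1238


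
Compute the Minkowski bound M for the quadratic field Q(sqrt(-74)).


d = -74, d mod 4 = 2, so disc(K) = 4d = -296; |disc(K)| = 296
Imaginary quadratic field, so n = 2, s = r2 = 1, r1 = 0
M = (n!/n^n) * (4/pi)^s * sqrt(|disc(K)|) = (2!/2^2) * (4/pi)^1 * sqrt(296)
= 0.5 * 1.273240 * 17.204651
= 10.9528

10.9528


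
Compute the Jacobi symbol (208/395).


Compute (208/395) via quadratic reciprocity:
  pull out 2: (2/395) = -1  (since 395 mod 8 = 3)
  pull out 2: (2/395) = -1  (since 395 mod 8 = 3)
  pull out 2: (2/395) = -1  (since 395 mod 8 = 3)
  pull out 2: (2/395) = -1  (since 395 mod 8 = 3)
  reciprocity: (13/395) -> +(395/13)
  reduce: (5/13)
  reciprocity: (5/13) -> +(13/5)
  reduce: (3/5)
  reciprocity: (3/5) -> +(5/3)
  reduce: (2/3)
  pull out 2: (2/3) = -1  (since 3 mod 8 = 3)
  (1/3) = 1
Product of signs = -1

-1


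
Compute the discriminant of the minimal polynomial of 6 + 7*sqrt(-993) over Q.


The element 6 + 7*sqrt(-993) has minimal polynomial:
x^2 - 12*x + 48693
Discriminant = (-12)^2 - 4*(48693)
= 144 - 194772
= -194628

-194628


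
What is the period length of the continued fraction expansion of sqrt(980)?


Run the CF algorithm for sqrt(980).
a_0 = floor(sqrt(980)) = 31; set m_0=0, q_0=1.
Recurrence: m' = q*a - m,  q' = (d - m'^2)/q,  a' = floor((a_0 + m')/q').
  step 1: m=31, q=19, a=3
  step 2: m=26, q=16, a=3
  step 3: m=22, q=31, a=1
  step 4: m=9, q=29, a=1
  step 5: m=20, q=20, a=2
  step 6: m=20, q=29, a=1
  step 7: m=9, q=31, a=1
  step 8: m=22, q=16, a=3
  step 9: m=26, q=19, a=3
  step 10: m=31, q=1, a=62
a_10 = 2*a_0 = 62, so the period closes here.
sqrt(980) = [31; 3, 3, 1, 1, 2, 1, 1, 3, 3, 62]
Period length = 10

10


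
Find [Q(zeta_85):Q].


The degree equals Euler's totient phi(85).
85 = 5 * 17
phi(85) = 64

64


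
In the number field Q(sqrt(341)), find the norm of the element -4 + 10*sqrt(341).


N(a + b*sqrt(d)) = a^2 - d*b^2
= (-4)^2 - (341)*(10)^2
= 16 - 34100
= -34084

-34084


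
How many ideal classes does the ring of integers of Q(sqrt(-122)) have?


K = Q(sqrt(-122)). d mod 4 = 2, so D = disc(K) = 4d = -488
h(K) equals the number of primitive reduced positive-definite forms (a, b, c) = a*x^2 + b*x*y + c*y^2 with b^2 - 4ac = D,
where reduced means |b| <= a <= c, with b >= 0 whenever |b| = a or a = c, and primitive means gcd(a, b, c) = 1.
Reduced forces 3a^2 <= |D| = 488, so 1 <= a <= 12; b must have the parity of D, and c = (b^2 - D)/(4a) must be an integer >= a.
Enumerate a = 1..12, b in [-a, a]:
  a=1: (1, 0, 122)  [1]
  a=2: (2, 0, 61)  [1]
  a=3: (3, -2, 41), (3, 2, 41)  [2]
  a=4..5: none
  a=6: (6, -4, 21), (6, 4, 21)  [2]
  a=7: (7, -4, 18), (7, 4, 18)  [2]
  a=8: none
  a=9: (9, -4, 14), (9, 4, 14)  [2]
  a=10..12: none
Total reduced forms: 1 + 1 + 2 + 2 + 2 + 2 = 10
h = 10

10


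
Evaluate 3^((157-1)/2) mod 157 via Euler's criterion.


p = 157 is prime and the exponent is (p-1)/2 = 78, so by Euler's criterion 3^78 = (3/157) = +1 or -1 mod 157.
Compute by square-and-multiply:
  78 = 64 + 8 + 4 + 2 (binary 1001110)
  Repeated squaring mod 157: 3^1 = 3, 3^2 = 9, 3^4 = 81, 3^8 = 124, 3^16 = 147, 3^32 = 100, 3^64 = 109
  3^78 = 3^64 * 3^8 * 3^4 * 3^2 = 109 * 124 * 81 * 9 mod 157
    109 * 124 = 13516 = 14 mod 157
    14 * 81 = 1134 = 35 mod 157
    35 * 9 = 315 = 1 mod 157
  3^78 = 1 mod 157
Result 1: 3 is a quadratic residue mod 157.
3^78 mod 157 = 1

1


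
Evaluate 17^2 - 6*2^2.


x^2 - d*y^2
= 17^2 - 6*2^2
= 289 - 24
= 265

265


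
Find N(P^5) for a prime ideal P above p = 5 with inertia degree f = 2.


N(P^a) = p^(a*f)
= 5^(5*2)
= 5^10
= 9765625

9765625


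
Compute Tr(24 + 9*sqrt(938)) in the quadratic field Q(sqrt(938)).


Tr(a + b*sqrt(d)) = (a + b*sqrt(d)) + (a - b*sqrt(d)) = 2a
= 2 * (24)
= 48

48


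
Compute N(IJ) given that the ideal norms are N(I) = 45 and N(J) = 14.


N(IJ) = N(I) * N(J)
= 45 * 14
= 630

630


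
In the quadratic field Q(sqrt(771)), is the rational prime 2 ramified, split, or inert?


K = Q(sqrt(771)). Since d mod 4 = 3, disc(K) = 3084.
Check p | disc: 3084 mod 2 = 0.
p divides disc, so p ramifies: (p) = P^2 with e=2, f=1, g=1.
Therefore p is ramified.

ramified


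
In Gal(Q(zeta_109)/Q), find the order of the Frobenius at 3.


The Frobenius at p in Gal(Q(zeta_n)/Q) = (Z/nZ)* is the class of p, so its order is ord_109(3), the smallest k >= 1 with 3^k = 1 mod 109.
n = 109 = 109, phi(109) = 108; the order divides phi(n).
Divisors of 108: 1, 2, 3, 4, 6, 9, 12, 18, 27, 36, 54, 108
Repeated squaring mod 109: 3^1 = 3, 3^2 = 9, 3^4 = 81, 3^8 = 21, 3^16 = 5, 3^32 = 25, 3^64 = 80
Test divisors in increasing order:
  k=1: 3^1 = 3 mod 109
  k=2: 3^2 = 9 mod 109
  k=3: 3^3 = 9 * 3 = 27 mod 109
  k=4: 3^4 = 81 mod 109
  k=6: 3^6 = 81 * 9 = 75 mod 109
  k=9: 3^9 = 21 * 3 = 63 mod 109
  k=12: 3^12 = 21 * 81 = 66 mod 109
  k=18: 3^18 = 5 * 9 = 45 mod 109
  k=27: 3^27 = 5 * 21 * 9 * 3 = 1 mod 109  <- first divisor giving 1
Order = 27

27


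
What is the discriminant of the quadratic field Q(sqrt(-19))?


For K = Q(sqrt(d)) with d squarefree: disc(K) = d if d = 1 mod 4, and disc(K) = 4d if d = 2 or 3 mod 4.
Here d = -19, and d mod 4 = 1.
d = 1 mod 4 (O_K = Z[(1+sqrt(d))/2]), so disc(K) = d = -19

-19


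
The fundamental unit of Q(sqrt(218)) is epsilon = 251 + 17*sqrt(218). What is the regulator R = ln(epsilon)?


epsilon = 251 + 17*sqrt(218)
= 502.0020
R = ln(502.0020)
= 6.2186

6.2186


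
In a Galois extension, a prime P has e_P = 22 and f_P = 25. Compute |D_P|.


|D_P| = e * f
= 22 * 25
= 550

550
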